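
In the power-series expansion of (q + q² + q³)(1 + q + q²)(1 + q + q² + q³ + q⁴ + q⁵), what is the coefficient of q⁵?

(q + q² + q³) has coefficients 0,1,1,1 for degrees 0…3.
(1 + q + q²) has coefficients 1,1,1,0,0,0 for degrees 0…5.
Finally multiplying by (1 + q + q² + q³ + q⁴ + q⁵), the product of all factors after the first has coefficients 1,2,3,3,3,3 for degrees 0…5.
[q⁵] = 1·3 + 1·3 + 1·3 = 9.

9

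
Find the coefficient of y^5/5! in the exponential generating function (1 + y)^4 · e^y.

501

The EGF product rule gives c_5 = Σ_{k_1+k_2=5} C(5; k_1,k_2) · ∏ g_i(k_i), where (1+y)^4 gives the falling factorial (4)_k; e^y gives (1)^k.
g_1(k) for k = 0…5: 1, 4, 12, 24, 24, 0.
g_2(k) for k = 0…5: 1, 1, 1, 1, 1, 1.
c_5 = Σ_k C(5,k)·g_1(k)·g_2(5−k) = 1·1·1 + 5·4·1 + 10·12·1 + 10·24·1 + 5·24·1 = 1 + 20 + 120 + 240 + 120 = 501.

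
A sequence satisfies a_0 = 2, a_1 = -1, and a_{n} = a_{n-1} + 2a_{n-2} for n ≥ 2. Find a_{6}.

23

The ordinary generating function has denominator 1 - t - 2t^2.
Iterating the recurrence: a_0,…,a_{6} = 2, -1, 3, 1, 7, 9, 23.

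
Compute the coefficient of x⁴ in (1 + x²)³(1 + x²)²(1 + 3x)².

(1 + x²)³ has coefficients 1,0,3,0,3 for degrees 0…4.
(1 + x²)² has coefficients 1,0,2,0,1 for degrees 0…4.
Finally multiplying by (1 + 3x)², the product of all factors after the first has coefficients 1,6,11,12,19 for degrees 0…4.
[x⁴] = 1·19 + 3·11 + 3·1 = 55.

55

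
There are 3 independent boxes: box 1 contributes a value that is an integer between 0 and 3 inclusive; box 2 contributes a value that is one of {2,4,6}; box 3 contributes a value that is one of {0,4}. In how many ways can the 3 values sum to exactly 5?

2

The generating function for the choices is (1 + x + x² + x³)·(x² + x⁴ + x⁶)·(1 + x⁴); the count is [x⁵].
(1 + x + x² + x³) has coefficients 1,1,1,1 for degrees 0…3.
(x² + x⁴ + x⁶) has coefficients 0,0,1,0,1,0 for degrees 0…5.
Finally multiplying by (1 + x⁴), the product of all factors after the first has coefficients 0,0,1,0,1,0 for degrees 0…5.
[x⁵] = 1·0 + 1·1 + 1·0 + 1·1 = 2.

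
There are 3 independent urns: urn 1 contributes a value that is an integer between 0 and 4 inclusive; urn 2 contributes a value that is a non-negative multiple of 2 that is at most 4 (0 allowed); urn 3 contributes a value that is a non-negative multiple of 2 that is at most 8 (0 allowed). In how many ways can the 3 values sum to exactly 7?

6

The generating function for the choices is (1 + q + q^2 + q^3 + q^4)·(1 + q^2 + q^4)·(1 + q^2 + q^4 + q^6 + q^8); the count is [q^7].
(1 + q + q^2 + q^3 + q^4) has coefficients 1,1,1,1,1 for degrees 0…4.
(1 + q^2 + q^4) has coefficients 1,0,1,0,1,0,0,0 for degrees 0…7.
Finally multiplying by (1 + q^2 + q^4 + q^6 + q^8), the product of all factors after the first has coefficients 1,0,2,0,3,0,3,0 for degrees 0…7.
[q^7] = 1·0 + 1·3 + 1·0 + 1·3 + 1·0 = 6.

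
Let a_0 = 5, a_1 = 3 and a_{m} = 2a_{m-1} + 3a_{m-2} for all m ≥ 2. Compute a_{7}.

The ordinary generating function has denominator 1 - 2t - 3t^2.
Iterating the recurrence: a_0,…,a_{7} = 5, 3, 21, 51, 165, 483, 1461, 4371.

4371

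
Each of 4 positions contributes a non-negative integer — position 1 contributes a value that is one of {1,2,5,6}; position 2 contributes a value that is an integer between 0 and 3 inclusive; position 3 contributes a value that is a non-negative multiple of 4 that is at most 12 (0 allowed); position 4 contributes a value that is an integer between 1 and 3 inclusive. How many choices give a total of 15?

The generating function for the choices is (x + x² + x⁵ + x⁶)·(1 + x + x² + x³)·(1 + x⁴ + x⁸ + x¹²)·(x + x² + x³); the count is [x¹⁵].
(x + x² + x⁵ + x⁶) has coefficients 0,1,1,0,0,1,1 for degrees 0…6.
(1 + x + x² + x³) has coefficients 1,1,1,1,0,0,0,0,0,0,0,0,0,0,0,0 for degrees 0…15.
Multiplying by (1 + x⁴ + x⁸ + x¹²) gives running coefficients 1,1,1,1,1,1,1,1,1,1,1,1,1,1,1,1 for degrees 0…15.
Finally multiplying by (x + x² + x³), the product of all factors after the first has coefficients 0,1,2,3,3,3,3,3,3,3,3,3,3,3,3,3 for degrees 0…15.
[x¹⁵] = 1·3 + 1·3 + 1·3 + 1·3 = 12.

12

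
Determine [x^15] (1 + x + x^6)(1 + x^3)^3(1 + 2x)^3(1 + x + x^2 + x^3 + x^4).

(1 + x + x^6) has coefficients 1,1,0,0,0,0,1 for degrees 0…6.
(1 + x^3)^3 has coefficients 1,0,0,3,0,0,3,0,0,1,0,0,0,0,0,0 for degrees 0…15.
Multiplying by (1 + 2x)^3 gives running coefficients 1,6,12,11,18,36,27,18,36,25,6,12,8,0,0,0 for degrees 0…15.
Finally multiplying by (1 + x + x^2 + x^3 + x^4), the product of all factors after the first has coefficients 1,7,19,30,48,83,104,110,135,142,112,97,87,51,26,20 for degrees 0…15.
[x^15] = 1·20 + 1·26 + 1·142 = 188.

188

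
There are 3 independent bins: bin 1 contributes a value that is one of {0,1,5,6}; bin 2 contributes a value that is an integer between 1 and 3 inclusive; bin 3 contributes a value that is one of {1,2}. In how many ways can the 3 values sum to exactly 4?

4

The generating function for the choices is (1 + x + x^5 + x^6)·(x + x^2 + x^3)·(x + x^2); the count is [x^4].
(1 + x + x^5 + x^6) has coefficients 1,1,0,0,0 for degrees 0…4.
(x + x^2 + x^3) has coefficients 0,1,1,1,0 for degrees 0…4.
Finally multiplying by (x + x^2), the product of all factors after the first has coefficients 0,0,1,2,2 for degrees 0…4.
[x^4] = 1·2 + 1·2 = 4.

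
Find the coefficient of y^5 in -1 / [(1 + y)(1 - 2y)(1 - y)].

-42

Partial fractions give a closed form: a_n = (-1/6)·(-1)^n + (-4/3)·2^n + (1/2)·1^n.
At n = 5: a_5 = -42.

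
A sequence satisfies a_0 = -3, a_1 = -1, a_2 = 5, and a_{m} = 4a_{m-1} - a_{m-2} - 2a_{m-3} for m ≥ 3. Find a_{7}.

The ordinary generating function has denominator 1 - 4x + x^2 + 2x^3.
Iterating the recurrence: a_0,…,a_{7} = -3, -1, 5, 27, 105, 383, 1373, 4899.

4899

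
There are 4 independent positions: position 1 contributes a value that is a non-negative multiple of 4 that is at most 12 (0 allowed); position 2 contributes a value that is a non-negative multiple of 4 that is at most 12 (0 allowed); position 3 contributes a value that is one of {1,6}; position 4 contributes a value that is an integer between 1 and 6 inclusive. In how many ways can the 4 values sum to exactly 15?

12

The generating function for the choices is (1 + t^4 + t^8 + t^12)·(1 + t^4 + t^8 + t^12)·(t + t^6)·(t + t^2 + t^3 + t^4 + t^5 + t^6); the count is [t^15].
(1 + t^4 + t^8 + t^12) has coefficients 1,0,0,0,1,0,0,0,1,0,0,0,1 for degrees 0…12.
(1 + t^4 + t^8 + t^12) has coefficients 1,0,0,0,1,0,0,0,1,0,0,0,1,0,0,0 for degrees 0…15.
Multiplying by (t + t^6) gives running coefficients 0,1,0,0,0,1,1,0,0,1,1,0,0,1,1,0 for degrees 0…15.
Finally multiplying by (t + t^2 + t^3 + t^4 + t^5 + t^6), the product of all factors after the first has coefficients 0,0,1,1,1,1,2,3,2,2,3,4,3,2,3,4 for degrees 0…15.
[t^15] = 1·4 + 1·4 + 1·3 + 1·1 = 12.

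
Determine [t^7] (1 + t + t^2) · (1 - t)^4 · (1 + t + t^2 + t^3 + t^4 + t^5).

2

(1 + t + t^2) has coefficients 1,1,1 for degrees 0…2.
(1 - t)^4 has coefficients 1,-4,6,-4,1,0,0,0 for degrees 0…7.
Finally multiplying by (1 + t + t^2 + t^3 + t^4 + t^5), the product of all factors after the first has coefficients 1,-3,3,-1,0,0,-1,3 for degrees 0…7.
[t^7] = 1·3 + 1·(-1) + 1·0 = 2.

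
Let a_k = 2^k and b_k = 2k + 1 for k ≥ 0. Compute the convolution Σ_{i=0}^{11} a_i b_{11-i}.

12261

This is [x^11] in the product of the two ordinary generating functions.
Σ = 1·23 + 2·21 + 4·19 + 8·17 + 16·15 + 32·13 + 64·11 + 128·9 + 256·7 + 512·5 + 1024·3 + 2048·1 = 12261.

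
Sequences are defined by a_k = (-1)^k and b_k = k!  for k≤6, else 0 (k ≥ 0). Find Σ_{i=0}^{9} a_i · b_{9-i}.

-620

The convolution is the x^9 coefficient of A(x)B(x).
Σ = 1·0 − 1·0 + 1·0 − 1·720 + 1·120 − 1·24 + 1·6 − 1·2 + 1·1 − 1·1 = -620.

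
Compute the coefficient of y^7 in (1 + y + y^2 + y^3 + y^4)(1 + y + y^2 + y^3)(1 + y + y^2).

(1 + y + y^2 + y^3 + y^4) has coefficients 1,1,1,1,1 for degrees 0…4.
(1 + y + y^2 + y^3) has coefficients 1,1,1,1,0,0,0,0 for degrees 0…7.
Finally multiplying by (1 + y + y^2), the product of all factors after the first has coefficients 1,2,3,3,2,1,0,0 for degrees 0…7.
[y^7] = 1·0 + 1·0 + 1·1 + 1·2 + 1·3 = 6.

6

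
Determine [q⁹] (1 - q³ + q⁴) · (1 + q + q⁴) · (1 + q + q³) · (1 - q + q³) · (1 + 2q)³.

(1 - q³ + q⁴) has coefficients 1,0,0,-1,1 for degrees 0…4.
(1 + q + q⁴) has coefficients 1,1,0,0,1,0,0,0,0,0 for degrees 0…9.
Multiplying by (1 + q + q³) gives running coefficients 1,2,1,1,2,1,0,1,0,0 for degrees 0…9.
Multiplying by (1 - q + q³) gives running coefficients 1,1,-1,1,3,0,0,3,0,0 for degrees 0…9.
Finally multiplying by (1 + 2q)³, the product of all factors after the first has coefficients 1,7,17,15,5,22,44,27,18,36 for degrees 0…9.
[q⁹] = 1·36 − 1·44 + 1·22 = 14.

14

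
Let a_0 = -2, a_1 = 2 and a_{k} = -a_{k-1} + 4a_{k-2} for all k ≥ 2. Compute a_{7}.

882

The ordinary generating function has denominator 1 + t - 4t^2.
Iterating the recurrence: a_0,…,a_{7} = -2, 2, -10, 18, -58, 130, -362, 882.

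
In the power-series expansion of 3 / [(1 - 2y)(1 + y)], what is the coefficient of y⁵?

Partial fractions give a closed form: a_n = (2)·2^n + (1)·(-1)^n.
At n = 5: a_5 = 63.

63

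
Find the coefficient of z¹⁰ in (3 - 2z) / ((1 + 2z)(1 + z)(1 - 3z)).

Partial fractions give a closed form: a_n = (16/5)·(-2)^n + (-5/4)·(-1)^n + (21/20)·3^n.
At n = 10: a_10 = 65277.

65277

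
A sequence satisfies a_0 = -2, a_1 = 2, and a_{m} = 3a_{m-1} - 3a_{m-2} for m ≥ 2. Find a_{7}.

-54

The ordinary generating function has denominator 1 - 3x + 3x^2.
Iterating the recurrence: a_0,…,a_{7} = -2, 2, 12, 30, 54, 72, 54, -54.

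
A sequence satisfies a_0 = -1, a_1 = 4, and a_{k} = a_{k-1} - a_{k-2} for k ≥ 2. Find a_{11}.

-5

The ordinary generating function has denominator 1 - y + y^2.
Iterating the recurrence: a_0,…,a_{11} = -1, 4, 5, 1, -4, -5, -1, 4, 5, 1, -4, -5.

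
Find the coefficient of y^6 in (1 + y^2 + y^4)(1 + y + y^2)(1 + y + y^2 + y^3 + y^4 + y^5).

(1 + y^2 + y^4) has coefficients 1,0,1,0,1 for degrees 0…4.
(1 + y + y^2) has coefficients 1,1,1,0,0,0,0 for degrees 0…6.
Finally multiplying by (1 + y + y^2 + y^3 + y^4 + y^5), the product of all factors after the first has coefficients 1,2,3,3,3,3,2 for degrees 0…6.
[y^6] = 1·2 + 1·3 + 1·3 = 8.

8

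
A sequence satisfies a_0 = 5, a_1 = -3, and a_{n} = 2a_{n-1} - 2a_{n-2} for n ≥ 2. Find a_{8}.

The ordinary generating function has denominator 1 - 2x + 2x^2.
Iterating the recurrence: a_0,…,a_{8} = 5, -3, -16, -26, -20, 12, 64, 104, 80.

80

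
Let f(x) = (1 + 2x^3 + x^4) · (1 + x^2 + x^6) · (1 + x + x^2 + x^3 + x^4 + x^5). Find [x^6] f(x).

8

(1 + 2x^3 + x^4) has coefficients 1,0,0,2,1 for degrees 0…4.
(1 + x^2 + x^6) has coefficients 1,0,1,0,0,0,1 for degrees 0…6.
Finally multiplying by (1 + x + x^2 + x^3 + x^4 + x^5), the product of all factors after the first has coefficients 1,1,2,2,2,2,2 for degrees 0…6.
[x^6] = 1·2 + 2·2 + 1·2 = 8.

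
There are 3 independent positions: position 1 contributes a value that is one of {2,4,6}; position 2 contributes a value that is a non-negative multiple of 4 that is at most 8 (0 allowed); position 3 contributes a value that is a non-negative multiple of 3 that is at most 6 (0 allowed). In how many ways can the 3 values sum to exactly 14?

2

The generating function for the choices is (q^2 + q^4 + q^6)·(1 + q^4 + q^8)·(1 + q^3 + q^6); the count is [q^14].
(q^2 + q^4 + q^6) has coefficients 0,0,1,0,1,0,1 for degrees 0…6.
(1 + q^4 + q^8) has coefficients 1,0,0,0,1,0,0,0,1,0,0,0,0,0,0 for degrees 0…14.
Finally multiplying by (1 + q^3 + q^6), the product of all factors after the first has coefficients 1,0,0,1,1,0,1,1,1,0,1,1,0,0,1 for degrees 0…14.
[q^14] = 1·0 + 1·1 + 1·1 = 2.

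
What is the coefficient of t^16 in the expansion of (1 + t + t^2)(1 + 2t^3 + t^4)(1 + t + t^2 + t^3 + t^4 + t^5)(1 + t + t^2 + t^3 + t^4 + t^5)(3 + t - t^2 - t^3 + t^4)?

(1 + t + t^2) has coefficients 1,1,1 for degrees 0…2.
(1 + 2t^3 + t^4) has coefficients 1,0,0,2,1,0,0,0,0,0,0,0,0,0,0,0,0 for degrees 0…16.
Multiplying by (1 + t + t^2 + t^3 + t^4 + t^5) gives running coefficients 1,1,1,3,4,4,3,3,3,1,0,0,0,0,0,0,0 for degrees 0…16.
Multiplying by (1 + t + t^2 + t^3 + t^4 + t^5) gives running coefficients 1,2,3,6,10,14,16,18,20,18,14,10,7,4,1,0,0 for degrees 0…16.
Finally multiplying by (3 + t - t^2 - t^3 + t^4), the product of all factors after the first has coefficients 3,7,10,18,32,45,49,52,58,54,38,24,19,13,4,0,2 for degrees 0…16.
[t^16] = 1·2 + 1·0 + 1·4 = 6.

6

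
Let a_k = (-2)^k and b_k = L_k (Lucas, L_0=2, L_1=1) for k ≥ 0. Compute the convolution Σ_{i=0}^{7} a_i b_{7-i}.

This is [x^7] in the product of the two ordinary generating functions.
Σ = 1·29 − 2·18 + 4·11 − 8·7 + 16·4 − 32·3 + 64·1 − 128·2 = -243.

-243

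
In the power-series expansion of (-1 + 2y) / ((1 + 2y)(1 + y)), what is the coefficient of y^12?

-16381

Partial fractions give a closed form: a_n = (-4)·(-2)^n + (3)·(-1)^n.
At n = 12: a_12 = -16381.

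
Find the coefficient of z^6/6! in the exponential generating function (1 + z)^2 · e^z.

The EGF product rule gives c_6 = Σ_{k_1+k_2=6} C(6; k_1,k_2) · ∏ g_i(k_i), where (1+z)^2 gives the falling factorial (2)_k; e^z gives (1)^k.
g_1(k) for k = 0…6: 1, 2, 2, 0, 0, 0, 0.
g_2(k) for k = 0…6: 1, 1, 1, 1, 1, 1, 1.
c_6 = Σ_k C(6,k)·g_1(k)·g_2(6−k) = 1·1·1 + 6·2·1 + 15·2·1 = 1 + 12 + 30 = 43.

43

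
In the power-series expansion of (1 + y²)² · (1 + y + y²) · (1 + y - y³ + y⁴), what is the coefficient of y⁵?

2

(1 + y²)² has coefficients 1,0,2,0,1 for degrees 0…4.
(1 + y + y²) has coefficients 1,1,1,0,0,0 for degrees 0…5.
Finally multiplying by (1 + y - y³ + y⁴), the product of all factors after the first has coefficients 1,2,2,0,0,0 for degrees 0…5.
[y⁵] = 1·0 + 2·0 + 1·2 = 2.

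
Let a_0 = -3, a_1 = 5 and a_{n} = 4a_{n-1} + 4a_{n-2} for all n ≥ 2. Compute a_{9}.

The ordinary generating function has denominator 1 - 4t - 4t^2.
Iterating the recurrence: a_0,…,a_{9} = -3, 5, 8, 52, 240, 1168, 5632, 27200, 131328, 634112.

634112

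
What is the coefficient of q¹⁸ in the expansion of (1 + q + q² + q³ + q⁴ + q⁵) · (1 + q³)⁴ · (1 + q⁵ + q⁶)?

10

(1 + q + q² + q³ + q⁴ + q⁵) has coefficients 1,1,1,1,1,1 for degrees 0…5.
(1 + q³)⁴ has coefficients 1,0,0,4,0,0,6,0,0,4,0,0,1,0,0,0,0,0,0 for degrees 0…18.
Finally multiplying by (1 + q⁵ + q⁶), the product of all factors after the first has coefficients 1,0,0,4,0,1,7,0,4,8,0,6,7,0,4,4,0,1,1 for degrees 0…18.
[q¹⁸] = 1·1 + 1·1 + 1·0 + 1·4 + 1·4 + 1·0 = 10.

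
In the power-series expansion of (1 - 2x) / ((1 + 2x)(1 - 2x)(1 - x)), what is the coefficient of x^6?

43

Partial fractions give a closed form: a_n = (2/3)·(-2)^n + (1/3)·1^n.
At n = 6: a_6 = 43.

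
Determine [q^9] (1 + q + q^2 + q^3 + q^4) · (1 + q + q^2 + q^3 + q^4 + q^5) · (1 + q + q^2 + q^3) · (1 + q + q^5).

38

(1 + q + q^2 + q^3 + q^4) has coefficients 1,1,1,1,1 for degrees 0…4.
(1 + q + q^2 + q^3 + q^4 + q^5) has coefficients 1,1,1,1,1,1,0,0,0,0 for degrees 0…9.
Multiplying by (1 + q + q^2 + q^3) gives running coefficients 1,2,3,4,4,4,3,2,1,0 for degrees 0…9.
Finally multiplying by (1 + q + q^5), the product of all factors after the first has coefficients 1,3,5,7,8,9,9,8,7,5 for degrees 0…9.
[q^9] = 1·5 + 1·7 + 1·8 + 1·9 + 1·9 = 38.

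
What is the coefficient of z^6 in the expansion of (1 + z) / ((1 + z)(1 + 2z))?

64

Partial fractions give a closed form: a_n = (1)·(-2)^n.
At n = 6: a_6 = 64.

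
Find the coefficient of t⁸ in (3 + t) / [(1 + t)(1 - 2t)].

598

Partial fractions give a closed form: a_n = (2/3)·(-1)^n + (7/3)·2^n.
At n = 8: a_8 = 598.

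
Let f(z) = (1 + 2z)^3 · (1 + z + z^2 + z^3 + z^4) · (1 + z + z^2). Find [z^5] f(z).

(1 + 2z)^3 has coefficients 1,6,12,8 for degrees 0…3.
(1 + z + z^2 + z^3 + z^4) has coefficients 1,1,1,1,1,0 for degrees 0…5.
Finally multiplying by (1 + z + z^2), the product of all factors after the first has coefficients 1,2,3,3,3,2 for degrees 0…5.
[z^5] = 1·2 + 6·3 + 12·3 + 8·3 = 80.

80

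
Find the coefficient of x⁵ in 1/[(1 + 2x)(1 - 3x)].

133

The denominator gives the recurrence a_n = a_(n−1) + 6a_(n−2) for n ≥ 2; the numerator fixes a_0 = 1, a_1 = 1.
Iterating: 1, 1, 7, 13, 55, 133, so a_5 = 133.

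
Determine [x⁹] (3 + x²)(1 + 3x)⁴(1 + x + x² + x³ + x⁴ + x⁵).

(3 + x²) has coefficients 3,0,1 for degrees 0…2.
(1 + 3x)⁴ has coefficients 1,12,54,108,81,0,0,0,0,0 for degrees 0…9.
Finally multiplying by (1 + x + x² + x³ + x⁴ + x⁵), the product of all factors after the first has coefficients 1,13,67,175,256,256,255,243,189,81 for degrees 0…9.
[x⁹] = 3·81 + 1·243 = 486.

486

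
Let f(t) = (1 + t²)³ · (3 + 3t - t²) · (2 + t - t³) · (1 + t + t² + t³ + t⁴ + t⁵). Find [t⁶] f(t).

85

(1 + t²)³ has coefficients 1,0,3,0,3,0,1 for degrees 0…6.
(3 + 3t - t²) has coefficients 3,3,-1,0,0,0,0 for degrees 0…6.
Multiplying by (2 + t - t³) gives running coefficients 6,9,1,-4,-3,1,0 for degrees 0…6.
Finally multiplying by (1 + t + t² + t³ + t⁴ + t⁵), the product of all factors after the first has coefficients 6,15,16,12,9,10,4 for degrees 0…6.
[t⁶] = 1·4 + 3·9 + 3·16 + 1·6 = 85.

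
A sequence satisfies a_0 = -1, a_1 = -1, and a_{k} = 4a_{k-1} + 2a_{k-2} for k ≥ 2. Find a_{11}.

-4004256

The ordinary generating function has denominator 1 - 4q - 2q^2.
Iterating the recurrence: a_0,…,a_{11} = -1, -1, -6, -26, -116, -516, -2296, -10216, -45456, -202256, -899936, -4004256.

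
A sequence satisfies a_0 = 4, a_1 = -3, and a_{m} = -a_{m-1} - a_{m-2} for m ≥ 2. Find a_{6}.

4

The ordinary generating function has denominator 1 + q + q^2.
Iterating the recurrence: a_0,…,a_{6} = 4, -3, -1, 4, -3, -1, 4.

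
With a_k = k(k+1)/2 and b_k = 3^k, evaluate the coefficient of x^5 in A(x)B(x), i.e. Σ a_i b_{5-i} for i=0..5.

Write out a_i and b_{5-i} for i = 0,…,5 and sum the products.
Σ = 0·243 + 1·81 + 3·27 + 6·9 + 10·3 + 15·1 = 261.

261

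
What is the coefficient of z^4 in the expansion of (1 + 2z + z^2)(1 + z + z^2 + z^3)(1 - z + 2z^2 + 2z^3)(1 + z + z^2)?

24

(1 + 2z + z^2) has coefficients 1,2,1 for degrees 0…2.
(1 + z + z^2 + z^3) has coefficients 1,1,1,1,0 for degrees 0…4.
Multiplying by (1 - z + 2z^2 + 2z^3) gives running coefficients 1,0,2,4,3 for degrees 0…4.
Finally multiplying by (1 + z + z^2), the product of all factors after the first has coefficients 1,1,3,6,9 for degrees 0…4.
[z^4] = 1·9 + 2·6 + 1·3 = 24.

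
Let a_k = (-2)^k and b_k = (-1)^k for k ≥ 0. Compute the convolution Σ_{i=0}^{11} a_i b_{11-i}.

This is [x^11] in the product of the two ordinary generating functions.
Σ = 1·(-1) − 2·1 + 4·(-1) − 8·1 + 16·(-1) − 32·1 + 64·(-1) − 128·1 + 256·(-1) − 512·1 + 1024·(-1) − 2048·1 = -4095.

-4095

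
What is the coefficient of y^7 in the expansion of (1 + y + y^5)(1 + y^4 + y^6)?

(1 + y + y^5) has coefficients 1,1,0,0,0,1 for degrees 0…5.
(1 + y^4 + y^6) has coefficients 1,0,0,0,1,0,1,0 for degrees 0…7.
[y^7] = 1·0 + 1·1 + 1·0 = 1.

1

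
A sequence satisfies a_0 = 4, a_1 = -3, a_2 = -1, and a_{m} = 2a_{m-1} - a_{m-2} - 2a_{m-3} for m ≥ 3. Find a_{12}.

-615

The ordinary generating function has denominator 1 - 2y + y^2 + 2y^3.
Iterating the recurrence: a_0,…,a_{12} = 4, -3, -1, -7, -7, -5, 11, 41, 81, 99, 35, -191, -615.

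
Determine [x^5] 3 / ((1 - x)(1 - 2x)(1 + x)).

126

Partial fractions give a closed form: a_n = (-3/2)·1^n + (4)·2^n + (1/2)·(-1)^n.
At n = 5: a_5 = 126.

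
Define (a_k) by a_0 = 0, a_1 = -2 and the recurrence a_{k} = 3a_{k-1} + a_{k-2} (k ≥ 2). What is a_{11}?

-282962

The ordinary generating function has denominator 1 - 3y - y^2.
Iterating the recurrence: a_0,…,a_{11} = 0, -2, -6, -20, -66, -218, -720, -2378, -7854, -25940, -85674, -282962.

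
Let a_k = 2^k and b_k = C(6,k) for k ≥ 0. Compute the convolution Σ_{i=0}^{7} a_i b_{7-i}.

1458

The convolution is the x^7 coefficient of A(x)B(x).
Σ = 1·0 + 2·1 + 4·6 + 8·15 + 16·20 + 32·15 + 64·6 + 128·1 = 1458.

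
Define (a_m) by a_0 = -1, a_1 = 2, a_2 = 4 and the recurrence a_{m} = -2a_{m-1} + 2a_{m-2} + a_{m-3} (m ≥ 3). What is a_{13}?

The ordinary generating function has denominator 1 + 2q - 2q^2 - q^3.
Iterating the recurrence: a_0,…,a_{13} = -1, 2, 4, -5, 20, -46, 127, -326, 860, -2245, 5884, -15398, 40319, -105550.

-105550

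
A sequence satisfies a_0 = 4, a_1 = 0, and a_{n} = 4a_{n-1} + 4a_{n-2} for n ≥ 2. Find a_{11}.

19480576

The ordinary generating function has denominator 1 - 4y - 4y^2.
Iterating the recurrence: a_0,…,a_{11} = 4, 0, 16, 64, 320, 1536, 7424, 35840, 173056, 835584, 4034560, 19480576.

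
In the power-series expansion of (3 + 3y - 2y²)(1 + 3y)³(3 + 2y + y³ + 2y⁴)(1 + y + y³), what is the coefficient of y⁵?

841

(3 + 3y - 2y²) has coefficients 3,3,-2 for degrees 0…2.
(1 + 3y)³ has coefficients 1,9,27,27,0,0 for degrees 0…5.
Multiplying by (3 + 2y + y³ + 2y⁴) gives running coefficients 3,29,99,136,65,45 for degrees 0…5.
Finally multiplying by (1 + y + y³), the product of all factors after the first has coefficients 3,32,128,238,230,209 for degrees 0…5.
[y⁵] = 3·209 + 3·230 − 2·238 = 841.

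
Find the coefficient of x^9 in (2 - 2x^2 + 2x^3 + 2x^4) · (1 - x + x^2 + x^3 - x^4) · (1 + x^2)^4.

10

(2 - 2x^2 + 2x^3 + 2x^4) has coefficients 2,0,-2,2,2 for degrees 0…4.
(1 - x + x^2 + x^3 - x^4) has coefficients 1,-1,1,1,-1,0,0,0,0,0 for degrees 0…9.
Finally multiplying by (1 + x^2)^4, the product of all factors after the first has coefficients 1,-1,5,-3,9,-2,6,2,-1,3 for degrees 0…9.
[x^9] = 2·3 − 2·2 + 2·6 + 2·(-2) = 10.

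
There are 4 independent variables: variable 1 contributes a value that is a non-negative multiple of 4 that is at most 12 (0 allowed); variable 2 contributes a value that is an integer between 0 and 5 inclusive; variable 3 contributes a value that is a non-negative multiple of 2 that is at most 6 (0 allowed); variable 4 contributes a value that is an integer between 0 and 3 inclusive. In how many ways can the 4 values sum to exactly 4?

The generating function for the choices is (1 + z^4 + z^8 + z^12)·(1 + z + z^2 + z^3 + z^4 + z^5)·(1 + z^2 + z^4 + z^6)·(1 + z + z^2 + z^3); the count is [z^4].
(1 + z^4 + z^8 + z^12) has coefficients 1,0,0,0,1 for degrees 0…4.
(1 + z + z^2 + z^3 + z^4 + z^5) has coefficients 1,1,1,1,1 for degrees 0…4.
Multiplying by (1 + z^2 + z^4 + z^6) gives running coefficients 1,1,2,2,3 for degrees 0…4.
Finally multiplying by (1 + z + z^2 + z^3), the product of all factors after the first has coefficients 1,2,4,6,8 for degrees 0…4.
[z^4] = 1·8 + 1·1 = 9.

9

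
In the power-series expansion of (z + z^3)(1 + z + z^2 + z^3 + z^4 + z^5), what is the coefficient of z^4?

(z + z^3) has coefficients 0,1,0,1 for degrees 0…3.
(1 + z + z^2 + z^3 + z^4 + z^5) has coefficients 1,1,1,1,1 for degrees 0…4.
[z^4] = 1·1 + 1·1 = 2.

2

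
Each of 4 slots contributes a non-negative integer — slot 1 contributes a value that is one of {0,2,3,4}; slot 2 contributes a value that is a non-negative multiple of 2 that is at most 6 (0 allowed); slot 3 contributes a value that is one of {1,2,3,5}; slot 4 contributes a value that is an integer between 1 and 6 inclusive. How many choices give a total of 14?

The generating function for the choices is (1 + x² + x³ + x⁴)·(1 + x² + x⁴ + x⁶)·(x + x² + x³ + x⁵)·(x + x² + x³ + x⁴ + x⁵ + x⁶); the count is [x¹⁴].
(1 + x² + x³ + x⁴) has coefficients 1,0,1,1,1 for degrees 0…4.
(1 + x² + x⁴ + x⁶) has coefficients 1,0,1,0,1,0,1,0,0,0,0,0,0,0,0 for degrees 0…14.
Multiplying by (x + x² + x³ + x⁵) gives running coefficients 0,1,1,2,1,3,1,3,1,2,0,1,0,0,0 for degrees 0…14.
Finally multiplying by (x + x² + x³ + x⁴ + x⁵ + x⁶), the product of all factors after the first has coefficients 0,0,1,2,4,5,8,9,11,11,11,10,8,7,4 for degrees 0…14.
[x¹⁴] = 1·4 + 1·8 + 1·10 + 1·11 = 33.

33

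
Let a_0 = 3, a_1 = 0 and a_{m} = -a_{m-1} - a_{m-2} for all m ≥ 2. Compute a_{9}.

The ordinary generating function has denominator 1 + t + t^2.
Iterating the recurrence: a_0,…,a_{9} = 3, 0, -3, 3, 0, -3, 3, 0, -3, 3.

3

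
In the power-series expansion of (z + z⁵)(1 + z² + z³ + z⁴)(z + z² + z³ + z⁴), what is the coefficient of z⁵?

3

(z + z⁵) has coefficients 0,1,0,0,0,1 for degrees 0…5.
(1 + z² + z³ + z⁴) has coefficients 1,0,1,1,1,0 for degrees 0…5.
Finally multiplying by (z + z² + z³ + z⁴), the product of all factors after the first has coefficients 0,1,1,2,3,3 for degrees 0…5.
[z⁵] = 1·3 + 1·0 = 3.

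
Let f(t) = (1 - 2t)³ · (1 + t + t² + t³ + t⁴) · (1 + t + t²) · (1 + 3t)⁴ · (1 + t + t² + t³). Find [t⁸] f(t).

1046

(1 - 2t)³ has coefficients 1,-6,12,-8 for degrees 0…3.
(1 + t + t² + t³ + t⁴) has coefficients 1,1,1,1,1,0,0,0,0 for degrees 0…8.
Multiplying by (1 + t + t²) gives running coefficients 1,2,3,3,3,2,1,0,0 for degrees 0…8.
Multiplying by (1 + 3t)⁴ gives running coefficients 1,14,81,255,498,686,754,687,513 for degrees 0…8.
Finally multiplying by (1 + t + t² + t³), the product of all factors after the first has coefficients 1,15,96,351,848,1520,2193,2625,2640 for degrees 0…8.
[t⁸] = 1·2640 − 6·2625 + 12·2193 − 8·1520 = 1046.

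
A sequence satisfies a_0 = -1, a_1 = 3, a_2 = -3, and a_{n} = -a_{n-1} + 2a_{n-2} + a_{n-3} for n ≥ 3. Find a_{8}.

-127

The ordinary generating function has denominator 1 + t - 2t^2 - t^3.
Iterating the recurrence: a_0,…,a_{8} = -1, 3, -3, 8, -11, 24, -38, 75, -127.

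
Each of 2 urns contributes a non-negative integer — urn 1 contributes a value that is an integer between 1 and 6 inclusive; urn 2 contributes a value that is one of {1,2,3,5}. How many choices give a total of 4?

3

The generating function for the choices is (z + z² + z³ + z⁴ + z⁵ + z⁶)·(z + z² + z³ + z⁵); the count is [z⁴].
(z + z² + z³ + z⁴ + z⁵ + z⁶) has coefficients 0,1,1,1,1 for degrees 0…4.
(z + z² + z³ + z⁵) has coefficients 0,1,1,1,0 for degrees 0…4.
[z⁴] = 1·1 + 1·1 + 1·1 + 1·0 = 3.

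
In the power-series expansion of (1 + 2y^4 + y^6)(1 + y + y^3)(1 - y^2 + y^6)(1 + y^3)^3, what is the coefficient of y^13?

17

(1 + 2y^4 + y^6) has coefficients 1,0,0,0,2,0,1 for degrees 0…6.
(1 + y + y^3) has coefficients 1,1,0,1,0,0,0,0,0,0,0,0,0,0 for degrees 0…13.
Multiplying by (1 - y^2 + y^6) gives running coefficients 1,1,-1,0,0,-1,1,1,0,1,0,0,0,0 for degrees 0…13.
Finally multiplying by (1 + y^3)^3, the product of all factors after the first has coefficients 1,1,-1,3,3,-4,4,4,-6,5,4,-4,6,3 for degrees 0…13.
[y^13] = 1·3 + 2·5 + 1·4 = 17.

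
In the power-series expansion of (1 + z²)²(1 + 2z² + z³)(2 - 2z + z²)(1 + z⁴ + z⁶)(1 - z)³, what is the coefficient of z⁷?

(1 + z²)² has coefficients 1,0,2,0,1 for degrees 0…4.
(1 + 2z² + z³) has coefficients 1,0,2,1,0,0,0,0 for degrees 0…7.
Multiplying by (2 - 2z + z²) gives running coefficients 2,-2,5,-2,0,1,0,0 for degrees 0…7.
Multiplying by (1 + z⁴ + z⁶) gives running coefficients 2,-2,5,-2,2,-1,7,-4 for degrees 0…7.
Finally multiplying by (1 - z)³, the product of all factors after the first has coefficients 2,-8,17,-25,25,-18,18,-30 for degrees 0…7.
[z⁷] = 1·(-30) + 2·(-18) + 1·(-25) = -91.

-91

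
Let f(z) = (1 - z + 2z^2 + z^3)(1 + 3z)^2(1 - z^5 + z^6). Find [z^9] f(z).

-20

(1 - z + 2z^2 + z^3) has coefficients 1,-1,2,1 for degrees 0…3.
(1 + 3z)^2 has coefficients 1,6,9,0,0,0,0,0,0,0 for degrees 0…9.
Finally multiplying by (1 - z^5 + z^6), the product of all factors after the first has coefficients 1,6,9,0,0,-1,-5,-3,9,0 for degrees 0…9.
[z^9] = 1·0 − 1·9 + 2·(-3) + 1·(-5) = -20.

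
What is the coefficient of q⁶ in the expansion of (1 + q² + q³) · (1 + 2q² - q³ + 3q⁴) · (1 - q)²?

(1 + q² + q³) has coefficients 1,0,1,1 for degrees 0…3.
(1 + 2q² - q³ + 3q⁴) has coefficients 1,0,2,-1,3,0,0 for degrees 0…6.
Finally multiplying by (1 - q)², the product of all factors after the first has coefficients 1,-2,3,-5,7,-7,3 for degrees 0…6.
[q⁶] = 1·3 + 1·7 + 1·(-5) = 5.

5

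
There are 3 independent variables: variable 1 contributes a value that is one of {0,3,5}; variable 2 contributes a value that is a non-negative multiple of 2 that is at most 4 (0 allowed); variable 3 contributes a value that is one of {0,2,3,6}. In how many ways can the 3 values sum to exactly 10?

The generating function for the choices is (1 + y³ + y⁵)·(1 + y² + y⁴)·(1 + y² + y³ + y⁶); the count is [y¹⁰].
(1 + y³ + y⁵) has coefficients 1,0,0,1,0,1 for degrees 0…5.
(1 + y² + y⁴) has coefficients 1,0,1,0,1,0,0,0,0,0,0 for degrees 0…10.
Finally multiplying by (1 + y² + y³ + y⁶), the product of all factors after the first has coefficients 1,0,2,1,2,1,2,1,1,0,1 for degrees 0…10.
[y¹⁰] = 1·1 + 1·1 + 1·1 = 3.

3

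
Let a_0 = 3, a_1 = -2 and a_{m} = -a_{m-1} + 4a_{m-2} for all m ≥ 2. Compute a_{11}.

-50326

The ordinary generating function has denominator 1 + x - 4x^2.
Iterating the recurrence: a_0,…,a_{11} = 3, -2, 14, -22, 78, -166, 478, -1142, 3054, -7622, 19838, -50326.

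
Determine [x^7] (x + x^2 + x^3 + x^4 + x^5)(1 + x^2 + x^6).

2

(x + x^2 + x^3 + x^4 + x^5) has coefficients 0,1,1,1,1,1 for degrees 0…5.
(1 + x^2 + x^6) has coefficients 1,0,1,0,0,0,1,0 for degrees 0…7.
[x^7] = 1·1 + 1·0 + 1·0 + 1·0 + 1·1 = 2.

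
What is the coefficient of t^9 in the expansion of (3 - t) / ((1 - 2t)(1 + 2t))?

Partial fractions give a closed form: a_n = (5/4)·2^n + (7/4)·(-2)^n.
At n = 9: a_9 = -256.

-256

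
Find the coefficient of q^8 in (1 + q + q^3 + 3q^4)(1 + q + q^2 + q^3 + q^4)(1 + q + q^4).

13

(1 + q + q^3 + 3q^4) has coefficients 1,1,0,1,3 for degrees 0…4.
(1 + q + q^2 + q^3 + q^4) has coefficients 1,1,1,1,1,0,0,0,0 for degrees 0…8.
Finally multiplying by (1 + q + q^4), the product of all factors after the first has coefficients 1,2,2,2,3,2,1,1,1 for degrees 0…8.
[q^8] = 1·1 + 1·1 + 1·2 + 3·3 = 13.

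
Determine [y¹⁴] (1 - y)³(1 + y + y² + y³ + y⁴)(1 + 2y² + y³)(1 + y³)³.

9

(1 - y)³ has coefficients 1,-3,3,-1 for degrees 0…3.
(1 + y + y² + y³ + y⁴) has coefficients 1,1,1,1,1,0,0,0,0,0,0,0,0,0,0 for degrees 0…14.
Multiplying by (1 + 2y² + y³) gives running coefficients 1,1,3,4,4,3,3,1,0,0,0,0,0,0,0 for degrees 0…14.
Finally multiplying by (1 + y³)³, the product of all factors after the first has coefficients 1,1,3,7,7,12,18,16,18,22,16,12,13,7,3 for degrees 0…14.
[y¹⁴] = 1·3 − 3·7 + 3·13 − 1·12 = 9.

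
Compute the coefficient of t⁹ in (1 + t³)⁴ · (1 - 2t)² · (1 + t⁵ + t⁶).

-8

(1 + t³)⁴ has coefficients 1,0,0,4,0,0,6,0,0,4 for degrees 0…9.
(1 - 2t)² has coefficients 1,-4,4,0,0,0,0,0,0,0 for degrees 0…9.
Finally multiplying by (1 + t⁵ + t⁶), the product of all factors after the first has coefficients 1,-4,4,0,0,1,-3,0,4,0 for degrees 0…9.
[t⁹] = 1·0 + 4·(-3) + 6·0 + 4·1 = -8.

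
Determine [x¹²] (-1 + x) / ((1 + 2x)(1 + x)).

-12286

Partial fractions give a closed form: a_n = (-3)·(-2)^n + (2)·(-1)^n.
At n = 12: a_12 = -12286.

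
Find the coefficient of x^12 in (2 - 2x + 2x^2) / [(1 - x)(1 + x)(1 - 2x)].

8192

The denominator gives the recurrence a_n = 2a_(n−1) + a_(n−2) − 2a_(n−3) for n ≥ 3; the numerator fixes a_0 = 2, a_1 = 2, a_2 = 8.
Iterating: 2, 2, 8, 14, 32, 62, 128, 254, 512, 1022, 2048, 4094, 8192, so a_12 = 8192.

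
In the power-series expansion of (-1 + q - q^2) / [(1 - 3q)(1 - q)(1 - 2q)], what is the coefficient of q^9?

-67355

The denominator gives the recurrence a_n = 6a_(n−1) − 11a_(n−2) + 6a_(n−3) for n ≥ 3; the numerator fixes a_0 = -1, a_1 = -5, a_2 = -20.
Iterating: -1, -5, -20, -71, -236, -755, -2360, -7271, -22196, -67355, so a_9 = -67355.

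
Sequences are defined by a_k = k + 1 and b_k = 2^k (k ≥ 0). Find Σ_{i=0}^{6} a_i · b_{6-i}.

247

This is [x^6] in the product of the two ordinary generating functions.
Σ = 1·64 + 2·32 + 3·16 + 4·8 + 5·4 + 6·2 + 7·1 = 247.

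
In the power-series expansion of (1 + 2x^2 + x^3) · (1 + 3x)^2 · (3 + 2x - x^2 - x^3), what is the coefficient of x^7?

(1 + 2x^2 + x^3) has coefficients 1,0,2,1 for degrees 0…3.
(1 + 3x)^2 has coefficients 1,6,9,0,0,0,0,0 for degrees 0…7.
Finally multiplying by (3 + 2x - x^2 - x^3), the product of all factors after the first has coefficients 3,20,38,11,-15,-9,0,0 for degrees 0…7.
[x^7] = 1·0 + 2·(-9) + 1·(-15) = -33.

-33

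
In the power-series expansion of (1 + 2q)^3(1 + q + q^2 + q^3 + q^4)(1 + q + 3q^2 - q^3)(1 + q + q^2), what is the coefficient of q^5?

(1 + 2q)^3 has coefficients 1,6,12,8 for degrees 0…3.
(1 + q + q^2 + q^3 + q^4) has coefficients 1,1,1,1,1,0 for degrees 0…5.
Multiplying by (1 + q + 3q^2 - q^3) gives running coefficients 1,2,5,4,4,3 for degrees 0…5.
Finally multiplying by (1 + q + q^2), the product of all factors after the first has coefficients 1,3,8,11,13,11 for degrees 0…5.
[q^5] = 1·11 + 6·13 + 12·11 + 8·8 = 285.

285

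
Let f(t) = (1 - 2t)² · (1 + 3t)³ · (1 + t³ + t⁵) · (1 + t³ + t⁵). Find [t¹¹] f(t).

23

(1 - 2t)² has coefficients 1,-4,4 for degrees 0…2.
(1 + 3t)³ has coefficients 1,9,27,27,0,0,0,0,0,0,0,0 for degrees 0…11.
Multiplying by (1 + t³ + t⁵) gives running coefficients 1,9,27,28,9,28,36,27,27,0,0,0 for degrees 0…11.
Finally multiplying by (1 + t³ + t⁵), the product of all factors after the first has coefficients 1,9,27,29,18,56,73,63,83,45,55,63 for degrees 0…11.
[t¹¹] = 1·63 − 4·55 + 4·45 = 23.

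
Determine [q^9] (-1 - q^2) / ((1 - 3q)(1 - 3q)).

The denominator gives the recurrence a_n = 6a_(n−1) − 9a_(n−2) for n ≥ 3; the numerator fixes a_0 = -1, a_1 = -6, a_2 = -28.
Iterating: -1, -6, -28, -114, -432, -1566, -5508, -18954, -64152, -214326, so a_9 = -214326.

-214326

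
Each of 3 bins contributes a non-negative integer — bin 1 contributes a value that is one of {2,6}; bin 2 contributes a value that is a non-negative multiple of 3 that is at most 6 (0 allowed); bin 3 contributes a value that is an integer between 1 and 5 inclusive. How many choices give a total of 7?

The generating function for the choices is (x^2 + x^6)·(1 + x^3 + x^6)·(x + x^2 + x^3 + x^4 + x^5); the count is [x^7].
(x^2 + x^6) has coefficients 0,0,1,0,0,0,1 for degrees 0…6.
(1 + x^3 + x^6) has coefficients 1,0,0,1,0,0,1,0 for degrees 0…7.
Finally multiplying by (x + x^2 + x^3 + x^4 + x^5), the product of all factors after the first has coefficients 0,1,1,1,2,2,1,2 for degrees 0…7.
[x^7] = 1·2 + 1·1 = 3.

3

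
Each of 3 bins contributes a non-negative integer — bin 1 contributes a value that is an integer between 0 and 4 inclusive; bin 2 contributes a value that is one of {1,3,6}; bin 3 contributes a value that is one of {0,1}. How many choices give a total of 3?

3

The generating function for the choices is (1 + t + t^2 + t^3 + t^4)·(t + t^3 + t^6)·(1 + t); the count is [t^3].
(1 + t + t^2 + t^3 + t^4) has coefficients 1,1,1,1 for degrees 0…3.
(t + t^3 + t^6) has coefficients 0,1,0,1 for degrees 0…3.
Finally multiplying by (1 + t), the product of all factors after the first has coefficients 0,1,1,1 for degrees 0…3.
[t^3] = 1·1 + 1·1 + 1·1 + 1·0 = 3.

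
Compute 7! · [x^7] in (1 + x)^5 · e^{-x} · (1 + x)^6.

254176

The EGF product rule gives c_7 = Σ_{k_1+k_2+k_3=7} C(7; k_1,k_2,k_3) · ∏ g_i(k_i), where (1+x)^5 gives the falling factorial (5)_k; e^{-x} gives (-1)^k; (1+x)^6 gives the falling factorial (6)_k.
g_1(k) for k = 0…7: 1, 5, 20, 60, 120, 120, 0, 0.
g_2(k) for k = 0…7: 1, -1, 1, -1, 1, -1, 1, -1.
g_3(k) for k = 0…7: 1, 6, 30, 120, 360, 720, 720, 0.
First combine the last two factors: h(k) = Σ_j C(k,j)·g_2(j)·g_3(k−j) for k = 0…7: 1, 5, 19, 47, 37, -151, -185, 1091.
c_7 = Σ_k C(7,k)·g_1(k)·h(7−k) = 1·1·1091 + 7·5·(-185) + 21·20·(-151) + 35·60·37 + 35·120·47 + 21·120·19 = 1091 − 6475 − 63420 + 77700 + 197400 + 47880 = 254176.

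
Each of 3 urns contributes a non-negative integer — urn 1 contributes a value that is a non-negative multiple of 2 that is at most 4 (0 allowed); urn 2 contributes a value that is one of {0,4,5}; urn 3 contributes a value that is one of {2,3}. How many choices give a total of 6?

The generating function for the choices is (1 + z² + z⁴)·(1 + z⁴ + z⁵)·(z² + z³); the count is [z⁶].
(1 + z² + z⁴) has coefficients 1,0,1,0,1 for degrees 0…4.
(1 + z⁴ + z⁵) has coefficients 1,0,0,0,1,1,0 for degrees 0…6.
Finally multiplying by (z² + z³), the product of all factors after the first has coefficients 0,0,1,1,0,0,1 for degrees 0…6.
[z⁶] = 1·1 + 1·0 + 1·1 = 2.

2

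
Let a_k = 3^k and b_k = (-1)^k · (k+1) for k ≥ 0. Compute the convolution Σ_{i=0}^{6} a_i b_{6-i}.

Write out a_i and b_{6-i} for i = 0,…,6 and sum the products.
Σ = 1·7 + 3·(-6) + 9·5 + 27·(-4) + 81·3 + 243·(-2) + 729·1 = 412.

412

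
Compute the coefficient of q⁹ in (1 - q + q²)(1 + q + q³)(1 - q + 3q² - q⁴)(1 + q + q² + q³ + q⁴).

(1 - q + q²) has coefficients 1,-1,1 for degrees 0…2.
(1 + q + q³) has coefficients 1,1,0,1,0,0,0,0,0,0 for degrees 0…9.
Multiplying by (1 - q + 3q² - q⁴) gives running coefficients 1,0,2,4,-2,2,0,-1,0,0 for degrees 0…9.
Finally multiplying by (1 + q + q² + q³ + q⁴), the product of all factors after the first has coefficients 1,1,3,7,5,6,6,3,-1,1 for degrees 0…9.
[q⁹] = 1·1 − 1·(-1) + 1·3 = 5.

5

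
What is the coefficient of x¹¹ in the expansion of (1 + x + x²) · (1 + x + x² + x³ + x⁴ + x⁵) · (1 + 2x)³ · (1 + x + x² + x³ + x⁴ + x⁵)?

(1 + x + x²) has coefficients 1,1,1 for degrees 0…2.
(1 + x + x² + x³ + x⁴ + x⁵) has coefficients 1,1,1,1,1,1,0,0,0,0,0,0 for degrees 0…11.
Multiplying by (1 + 2x)³ gives running coefficients 1,7,19,27,27,27,26,20,8,0,0,0 for degrees 0…11.
Finally multiplying by (1 + x + x² + x³ + x⁴ + x⁵), the product of all factors after the first has coefficients 1,8,27,54,81,108,133,146,135,108,81,54 for degrees 0…11.
[x¹¹] = 1·54 + 1·81 + 1·108 = 243.

243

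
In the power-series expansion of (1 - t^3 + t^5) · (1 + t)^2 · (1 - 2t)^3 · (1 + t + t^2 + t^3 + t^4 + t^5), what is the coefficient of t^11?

(1 - t^3 + t^5) has coefficients 1,0,0,-1,0,1 for degrees 0…5.
(1 + t)^2 has coefficients 1,2,1,0,0,0,0,0,0,0,0,0 for degrees 0…11.
Multiplying by (1 - 2t)^3 gives running coefficients 1,-4,1,10,-4,-8,0,0,0,0,0,0 for degrees 0…11.
Finally multiplying by (1 + t + t^2 + t^3 + t^4 + t^5), the product of all factors after the first has coefficients 1,-3,-2,8,4,-4,-5,-1,-2,-12,-8,0 for degrees 0…11.
[t^11] = 1·0 − 1·(-2) + 1·(-5) = -3.

-3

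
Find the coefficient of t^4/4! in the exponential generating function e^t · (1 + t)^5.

501

The EGF product rule gives c_4 = Σ_{k_1+k_2=4} C(4; k_1,k_2) · ∏ g_i(k_i), where e^t gives (1)^k; (1+t)^5 gives the falling factorial (5)_k.
g_1(k) for k = 0…4: 1, 1, 1, 1, 1.
g_2(k) for k = 0…4: 1, 5, 20, 60, 120.
c_4 = Σ_k C(4,k)·g_1(k)·g_2(4−k) = 1·1·120 + 4·1·60 + 6·1·20 + 4·1·5 + 1·1·1 = 120 + 240 + 120 + 20 + 1 = 501.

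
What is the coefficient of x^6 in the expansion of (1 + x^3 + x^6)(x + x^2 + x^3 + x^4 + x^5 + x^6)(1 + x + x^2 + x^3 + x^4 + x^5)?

(1 + x^3 + x^6) has coefficients 1,0,0,1,0,0,1 for degrees 0…6.
(x + x^2 + x^3 + x^4 + x^5 + x^6) has coefficients 0,1,1,1,1,1,1 for degrees 0…6.
Finally multiplying by (1 + x + x^2 + x^3 + x^4 + x^5), the product of all factors after the first has coefficients 0,1,2,3,4,5,6 for degrees 0…6.
[x^6] = 1·6 + 1·3 + 1·0 = 9.

9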